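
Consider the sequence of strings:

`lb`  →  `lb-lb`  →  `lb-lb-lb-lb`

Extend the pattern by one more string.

lb-lb-lb-lb-lb-lb-lb-lb

s(k+1) = s(k)·-·s(k) — each term doubles the last with '-' between the halves.
So the next term is two copies of lb-lb-lb-lb with '-' between the halves.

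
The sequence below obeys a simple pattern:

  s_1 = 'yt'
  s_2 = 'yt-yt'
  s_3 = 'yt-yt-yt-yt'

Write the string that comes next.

s(k+1) = s(k)·-·s(k) — each term doubles the last with '-' between the halves.
Doubling yt-yt-yt-yt with '-' between the halves:

yt-yt-yt-yt-yt-yt-yt-yt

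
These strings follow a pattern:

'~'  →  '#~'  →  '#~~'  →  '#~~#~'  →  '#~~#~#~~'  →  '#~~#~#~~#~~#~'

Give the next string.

#~~#~#~~#~~#~#~~#~#~~

This is a Fibonacci-style word recurrence s(k) = s(k−1)·s(k−2): e.g. #~·~ = #~~.
Continuing: #~~#~#~~#~~#~ · #~~#~#~~ gives term 7.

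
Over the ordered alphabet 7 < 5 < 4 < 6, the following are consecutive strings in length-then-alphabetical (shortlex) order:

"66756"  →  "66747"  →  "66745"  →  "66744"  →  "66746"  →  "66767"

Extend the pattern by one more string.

66765

Treat 66767 as a base-4 numeral over the given alphabet and add one, carrying through any trailing 6's.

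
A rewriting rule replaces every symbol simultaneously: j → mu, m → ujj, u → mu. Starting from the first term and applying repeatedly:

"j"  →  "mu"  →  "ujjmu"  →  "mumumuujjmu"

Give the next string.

ujjmuujjmuujjmumumumuujjmu

Rewriting each symbol of mumumuujjmu: m→ujj, u→mu, m→ujj, u→mu, m→ujj, u→mu, u→mu, j→mu, j→mu, m→ujj, u→mu, which concatenates to ujj mu ujj mu ujj mu mu mu mu ujj mu.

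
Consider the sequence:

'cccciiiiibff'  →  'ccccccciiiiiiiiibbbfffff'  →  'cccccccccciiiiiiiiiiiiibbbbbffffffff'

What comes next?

Term n consists of 3n+1 c's, followed by 4n+1 i's, followed by 2n-1 b's, followed by 3n-1 f's (n = 1, 2, …).
Setting n = 4 gives 13, 17, 7, 11 characters in each block.

ccccccccccccciiiiiiiiiiiiiiiiibbbbbbbfffffffffff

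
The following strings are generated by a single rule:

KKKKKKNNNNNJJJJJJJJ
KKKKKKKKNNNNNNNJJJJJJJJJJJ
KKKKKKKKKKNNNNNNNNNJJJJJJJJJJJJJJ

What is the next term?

The n-th term is 2n K's then 2n-1 N's then 3n-1 J's, where the shown terms are n = 3, 4, 5.
At n = 6 the blocks have lengths 12, 11, 17.

KKKKKKKKKKKKNNNNNNNNNNNJJJJJJJJJJJJJJJJJ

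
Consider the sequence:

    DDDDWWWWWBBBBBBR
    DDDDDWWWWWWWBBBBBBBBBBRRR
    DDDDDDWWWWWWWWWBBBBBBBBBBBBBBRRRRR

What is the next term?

Reading off run lengths: D runs 4, 5, 6; W runs 5, 7, 9; B runs 6, 10, 14; R runs 1, 3, 5 — each is linear in n (n = 1, 2, …).
For the next term, n = 4, so the run lengths are 7, 11, 18, 7.

DDDDDDDWWWWWWWWWWWBBBBBBBBBBBBBBBBBBRRRRRRR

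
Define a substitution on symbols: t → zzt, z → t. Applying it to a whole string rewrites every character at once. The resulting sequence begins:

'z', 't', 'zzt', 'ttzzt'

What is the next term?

zztzztttzzt

Apply φ to ttzzt symbol by symbol: t→zzt, t→zzt, z→t, z→t, t→zzt; joined: zzt zzt t t zzt.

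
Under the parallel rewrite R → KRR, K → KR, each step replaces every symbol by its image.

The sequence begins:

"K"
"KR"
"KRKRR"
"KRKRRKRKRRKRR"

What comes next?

Rewriting the 13 symbols of KRKRRKRKRRKRR one by one yields KR KRR KR KRR KRR KR KRR KR KRR KRR KR KRR KRR; concatenated:

KRKRRKRKRRKRRKRKRRKRKRRKRRKRKRRKRR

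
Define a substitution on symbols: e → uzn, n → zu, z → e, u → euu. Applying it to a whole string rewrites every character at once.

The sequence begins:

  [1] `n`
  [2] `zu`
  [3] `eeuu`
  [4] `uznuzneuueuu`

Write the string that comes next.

euuezueuuezuuzneuueuuuzneuueuu

Rewriting each symbol of uznuzneuueuu: u→euu, z→e, n→zu, u→euu, z→e, n→zu, e→uzn, u→euu, u→euu, e→uzn, u→euu, u→euu, which concatenates to euu e zu euu e zu uzn euu euu uzn euu euu.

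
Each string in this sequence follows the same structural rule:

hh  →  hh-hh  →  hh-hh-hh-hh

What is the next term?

hh-hh-hh-hh-hh-hh-hh-hh

Each string is two copies of the previous one joined by '-'.
So the next term is two copies of hh-hh-hh-hh with '-' between the halves.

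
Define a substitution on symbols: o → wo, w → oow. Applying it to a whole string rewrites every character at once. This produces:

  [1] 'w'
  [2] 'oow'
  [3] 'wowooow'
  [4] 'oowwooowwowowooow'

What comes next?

wowooowoowwowowooowoowwooowwooowwowowooow

Applying the rule to each of the 17 symbols of oowwooowwowowooow gives the pieces wo wo oow oow wo wo wo oow oow wo oow wo oow wo wo wo oow, which concatenate to the answer.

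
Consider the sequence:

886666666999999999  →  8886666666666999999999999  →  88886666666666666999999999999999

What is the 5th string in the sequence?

Each string has the form 8^{n} 6^{3n+1} 9^{3n+3}, where the shown terms are n = 2, 3, 4.
For term 5, n = 6, so the run lengths are 6, 19, 21.

8888886666666666666666666999999999999999999999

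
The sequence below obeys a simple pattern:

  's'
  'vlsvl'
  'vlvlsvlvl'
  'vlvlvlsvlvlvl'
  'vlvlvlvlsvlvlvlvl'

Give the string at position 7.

Every step adds vl to the front and vl to the end of the previous string.
From vlvlvlvlsvlvlvlvl, 2 further steps: vlvlvlvlsvlvlvlvl → vlvlvlvlvlsvlvlvlvlvl → (answer).

vlvlvlvlvlvlsvlvlvlvlvlvl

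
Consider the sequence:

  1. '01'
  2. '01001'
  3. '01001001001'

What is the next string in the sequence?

Each string is two copies of the previous one joined by '0'.
One more doubling of 01001001001 gives the answer.

01001001001001001001001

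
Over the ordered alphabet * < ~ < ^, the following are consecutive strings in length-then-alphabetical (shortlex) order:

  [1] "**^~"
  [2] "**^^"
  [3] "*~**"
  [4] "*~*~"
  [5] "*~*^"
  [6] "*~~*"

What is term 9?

Advancing 3 positions from *~~* through *~~* → *~~~ → *~~^ reaches term 9.

*~^*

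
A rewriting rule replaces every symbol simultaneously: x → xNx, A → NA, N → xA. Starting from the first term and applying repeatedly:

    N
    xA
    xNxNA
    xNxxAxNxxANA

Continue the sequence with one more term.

Expanding xNxxAxNxxANA: x→xNx, N→xA, x→xNx, x→xNx, A→NA, x→xNx, N→xA, x→xNx, x→xNx, A→NA, N→xA, A→NA. Concatenated: xNx xA xNx xNx NA xNx xA xNx xNx NA xA NA.

xNxxAxNxxNxNAxNxxAxNxxNxNAxANA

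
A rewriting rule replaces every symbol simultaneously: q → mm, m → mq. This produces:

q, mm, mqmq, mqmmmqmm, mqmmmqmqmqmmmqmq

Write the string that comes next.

Applying the rule to each of the 16 symbols of mqmmmqmqmqmmmqmq gives the pieces mq mm mq mq mq mm mq mm mq mm mq mq mq mm mq mm, which concatenate to the answer.

mqmmmqmqmqmmmqmmmqmmmqmqmqmmmqmm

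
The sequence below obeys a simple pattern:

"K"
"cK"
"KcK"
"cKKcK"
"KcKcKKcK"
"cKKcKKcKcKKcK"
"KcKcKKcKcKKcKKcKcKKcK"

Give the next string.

From term 3 onward, concatenate the second-to-last term with the last: K·cK = KcK, cK·KcK = cKKcK, …
The next term joins cKKcKKcKcKKcK and KcKcKKcKcKKcKKcKcKKcK.

cKKcKKcKcKKcKKcKcKKcKcKKcKKcKcKKcK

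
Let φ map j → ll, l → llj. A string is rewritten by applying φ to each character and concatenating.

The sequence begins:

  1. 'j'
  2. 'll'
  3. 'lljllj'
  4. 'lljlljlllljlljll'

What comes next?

Replace each of the 16 characters of lljlljlllljlljll in place — llj llj ll llj llj ll llj llj llj llj ll llj llj ll llj llj — and concatenate.

lljlljlllljlljlllljlljlljlljlllljlljlllljllj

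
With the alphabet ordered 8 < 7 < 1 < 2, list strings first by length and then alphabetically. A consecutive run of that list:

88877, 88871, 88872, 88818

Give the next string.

Treat 88818 as a base-4 numeral over the given alphabet and add one, carrying through any trailing 2's.

88817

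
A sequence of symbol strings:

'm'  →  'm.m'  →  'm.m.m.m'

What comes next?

m.m.m.m.m.m.m.m

Every step duplicates the string with '.' between the halves.
One more doubling of m.m.m.m gives the answer.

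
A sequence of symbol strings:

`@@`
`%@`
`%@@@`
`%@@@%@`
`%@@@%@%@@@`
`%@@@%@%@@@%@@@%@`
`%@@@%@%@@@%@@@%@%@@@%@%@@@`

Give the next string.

%@@@%@%@@@%@@@%@%@@@%@%@@@%@@@%@%@@@%@@@%@

From term 3 onward, concatenate the last term with the second-to-last: %@·@@ = %@@@, %@@@·%@ = %@@@%@, …
So term 8 is %@@@%@%@@@%@@@%@%@@@%@%@@@·%@@@%@%@@@%@@@%@.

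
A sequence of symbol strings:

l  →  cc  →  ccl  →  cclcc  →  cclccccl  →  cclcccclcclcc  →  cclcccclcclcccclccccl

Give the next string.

From term 3 onward, concatenate the last term with the second-to-last: cc·l = ccl, ccl·cc = cclcc, …
The next term joins cclcccclcclcccclccccl and cclcccclcclcc.

cclcccclcclcccclcccclcclcccclcclcc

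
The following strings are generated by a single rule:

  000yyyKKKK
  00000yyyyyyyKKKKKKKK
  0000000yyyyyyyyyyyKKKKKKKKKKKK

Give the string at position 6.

0000000000000yyyyyyyyyyyyyyyyyyyyyyyKKKKKKKKKKKKKKKKKKKKKKKK

The n-th term is 2n+1 0's then 4n-1 y's then 4n K's (n = 1, 2, …).
For term 6, n = 6, so the run lengths are 13, 23, 24.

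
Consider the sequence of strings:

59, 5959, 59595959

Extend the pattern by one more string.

5959595959595959

Every step duplicates the string.
So the next term is two copies of 59595959.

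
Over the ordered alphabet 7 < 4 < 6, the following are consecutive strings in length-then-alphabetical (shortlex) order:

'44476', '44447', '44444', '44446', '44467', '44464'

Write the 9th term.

44674

Advancing 3 positions from 44464 through 44464 → 44466 → 44677 reaches term 9.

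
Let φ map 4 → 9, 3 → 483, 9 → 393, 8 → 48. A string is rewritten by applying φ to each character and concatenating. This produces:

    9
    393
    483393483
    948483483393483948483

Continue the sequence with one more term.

393948948483948483483393483948483393948948483

φ(948483483393483948483) expands symbol-by-symbol to 393 9 48 9 48 483 9 48 483 483 393 483 9 48 483 393 9 48 9 48 483; joining the 21 pieces gives the next term.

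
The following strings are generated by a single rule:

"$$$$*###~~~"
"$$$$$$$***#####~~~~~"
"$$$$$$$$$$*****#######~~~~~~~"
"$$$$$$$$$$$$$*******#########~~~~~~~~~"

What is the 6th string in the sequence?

Reading off run lengths: $ runs 4, 7, 10, 13; * runs 1, 3, 5, 7; # runs 3, 5, 7, 9; ~ runs 3, 5, 7, 9 — each is linear in n (n = 1, 2, …).
Setting n = 6 gives 19, 11, 13, 13 characters in each block.

$$$$$$$$$$$$$$$$$$$***********#############~~~~~~~~~~~~~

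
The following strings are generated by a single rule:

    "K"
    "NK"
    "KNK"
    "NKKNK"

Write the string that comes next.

This is a Fibonacci-style word recurrence s(k) = s(k−2)·s(k−1): e.g. K·NK = KNK.
So term 5 is KNK·NKKNK.

KNKNKKNK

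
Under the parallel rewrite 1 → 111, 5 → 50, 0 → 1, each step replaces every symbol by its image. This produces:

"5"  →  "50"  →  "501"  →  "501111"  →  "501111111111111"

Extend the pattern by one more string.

501111111111111111111111111111111111111111

φ(501111111111111) expands symbol-by-symbol to 50 1 111 111 111 111 111 111 111 111 111 111 111 111 111; joining the 15 pieces gives the next term.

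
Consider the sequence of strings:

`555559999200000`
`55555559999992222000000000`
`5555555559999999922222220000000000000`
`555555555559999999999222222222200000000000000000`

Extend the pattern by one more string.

55555555555559999999999992222222222222000000000000000000000

The n-th term is 2n+3 5's then 2n+2 9's then 3n-2 2's then 4n+1 0's (n = 1, 2, …).
Setting n = 5 gives 13, 12, 13, 21 characters in each block.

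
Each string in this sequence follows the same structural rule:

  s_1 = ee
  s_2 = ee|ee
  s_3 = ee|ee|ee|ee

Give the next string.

Every step duplicates the string with '|' between the halves.
One more doubling of ee|ee|ee|ee gives the answer.

ee|ee|ee|ee|ee|ee|ee|ee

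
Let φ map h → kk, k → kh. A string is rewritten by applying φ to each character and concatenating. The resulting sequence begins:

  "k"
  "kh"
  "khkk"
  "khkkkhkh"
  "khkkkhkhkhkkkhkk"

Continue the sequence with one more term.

khkkkhkhkhkkkhkkkhkkkhkhkhkkkhkh

Replace each of the 16 characters of khkkkhkhkhkkkhkk in place — kh kk kh kh kh kk kh kk kh kk kh kh kh kk kh kh — and concatenate.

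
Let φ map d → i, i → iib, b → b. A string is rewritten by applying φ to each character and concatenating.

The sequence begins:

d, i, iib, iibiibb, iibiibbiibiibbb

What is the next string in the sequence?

Rewriting the 15 symbols of iibiibbiibiibbb one by one yields iib iib b iib iib b b iib iib b iib iib b b b; concatenated:

iibiibbiibiibbbiibiibbiibiibbbb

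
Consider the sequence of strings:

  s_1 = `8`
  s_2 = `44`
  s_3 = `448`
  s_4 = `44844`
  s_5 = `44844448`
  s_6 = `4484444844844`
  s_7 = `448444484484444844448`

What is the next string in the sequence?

4484444844844448444484484444844844

From term 3 onward, concatenate the last term with the second-to-last: 44·8 = 448, 448·44 = 44844, …
So term 8 is 448444484484444844448·4484444844844.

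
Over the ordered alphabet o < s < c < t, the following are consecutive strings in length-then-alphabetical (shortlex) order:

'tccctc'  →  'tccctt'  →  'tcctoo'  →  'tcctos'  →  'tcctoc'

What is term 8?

Stepping forward 3 times from tcctoc: tcctoc → tcctot → tcctso, then the target.

tcctss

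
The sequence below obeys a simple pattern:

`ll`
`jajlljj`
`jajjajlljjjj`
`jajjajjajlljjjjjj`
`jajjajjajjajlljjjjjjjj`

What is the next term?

jajjajjajjajjajlljjjjjjjjjj

Each term wraps the previous one in jaj on the left and jj on the right.
So the next term is jaj·jajjajjajjajlljjjjjjjj·jj.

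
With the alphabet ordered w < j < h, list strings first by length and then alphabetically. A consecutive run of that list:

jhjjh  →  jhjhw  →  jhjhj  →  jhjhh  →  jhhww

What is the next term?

The successor of jhhww increments the rightmost position that isn't already h and resets every position after it to w.

jhhwj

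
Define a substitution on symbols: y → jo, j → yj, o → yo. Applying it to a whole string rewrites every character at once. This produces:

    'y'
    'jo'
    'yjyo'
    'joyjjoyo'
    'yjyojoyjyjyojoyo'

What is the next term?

Rewriting the 16 symbols of yjyojoyjyjyojoyo one by one yields jo yj jo yo yj yo jo yj jo yj jo yo yj yo jo yo; concatenated:

joyjjoyoyjyojoyjjoyjjoyoyjyojoyo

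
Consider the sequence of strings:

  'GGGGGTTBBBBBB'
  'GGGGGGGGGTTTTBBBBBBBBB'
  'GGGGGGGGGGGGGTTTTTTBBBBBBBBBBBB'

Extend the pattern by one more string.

GGGGGGGGGGGGGGGGGTTTTTTTTBBBBBBBBBBBBBBB

The n-th term is 4n+1 G's then 2n T's then 3n+3 B's (n = 1, 2, …).
At n = 4 the blocks have lengths 17, 8, 15.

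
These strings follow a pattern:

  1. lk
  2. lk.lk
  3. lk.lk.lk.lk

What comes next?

lk.lk.lk.lk.lk.lk.lk.lk

Each string is two copies of the previous one joined by '.'.
One more doubling of lk.lk.lk.lk gives the answer.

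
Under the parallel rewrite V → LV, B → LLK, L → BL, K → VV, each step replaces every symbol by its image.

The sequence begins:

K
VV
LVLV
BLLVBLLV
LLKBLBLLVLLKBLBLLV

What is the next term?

Applying the rule to each of the 18 symbols of LLKBLBLLVLLKBLBLLV gives the pieces BL BL VV LLK BL LLK BL BL LV BL BL VV LLK BL LLK BL BL LV, which concatenate to the answer.

BLBLVVLLKBLLLKBLBLLVBLBLVVLLKBLLLKBLBLLV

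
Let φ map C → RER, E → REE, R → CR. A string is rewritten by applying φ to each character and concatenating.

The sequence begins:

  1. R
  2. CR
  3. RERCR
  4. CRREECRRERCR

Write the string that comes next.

Apply φ to CRREECRRERCR symbol by symbol: C→RER, R→CR, R→CR, E→REE, E→REE, C→RER, R→CR, R→CR, E→REE, R→CR, C→RER, R→CR; joined: RER CR CR REE REE RER CR CR REE CR RER CR.

RERCRCRREEREERERCRCRREECRRERCR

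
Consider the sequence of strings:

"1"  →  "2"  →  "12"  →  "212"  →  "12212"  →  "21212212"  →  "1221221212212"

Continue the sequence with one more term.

This is a Fibonacci-style word recurrence s(k) = s(k−2)·s(k−1): e.g. 1·2 = 12.
The next term joins 21212212 and 1221221212212.

212122121221221212212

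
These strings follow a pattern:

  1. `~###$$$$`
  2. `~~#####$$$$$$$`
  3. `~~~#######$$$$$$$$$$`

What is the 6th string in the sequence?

Each string has the form ~^{n} #^{2n+1} $^{3n+1} (n = 1, 2, …).
Setting n = 6 gives 6, 13, 19 characters in each block.

~~~~~~#############$$$$$$$$$$$$$$$$$$$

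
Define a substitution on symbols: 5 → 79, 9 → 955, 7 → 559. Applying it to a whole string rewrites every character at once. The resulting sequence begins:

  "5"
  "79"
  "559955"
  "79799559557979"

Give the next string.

Replace each of the 14 characters of 79799559557979 in place — 559 955 559 955 955 79 79 955 79 79 559 955 559 955 — and concatenate.

55995555995595579799557979559955559955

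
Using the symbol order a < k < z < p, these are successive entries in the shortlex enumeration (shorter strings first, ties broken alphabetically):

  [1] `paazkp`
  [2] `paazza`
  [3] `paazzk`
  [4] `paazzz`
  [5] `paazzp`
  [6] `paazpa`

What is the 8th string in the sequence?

Advancing 2 positions from paazpa through paazpa → paazpk reaches term 8.

paazpz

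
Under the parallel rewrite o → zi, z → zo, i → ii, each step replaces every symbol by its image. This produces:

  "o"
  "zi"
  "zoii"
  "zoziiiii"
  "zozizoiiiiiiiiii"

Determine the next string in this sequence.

φ(zozizoiiiiiiiiii) expands symbol-by-symbol to zo zi zo ii zo zi ii ii ii ii ii ii ii ii ii ii; joining the 16 pieces gives the next term.

zozizoiizoziiiiiiiiiiiiiiiiiiiii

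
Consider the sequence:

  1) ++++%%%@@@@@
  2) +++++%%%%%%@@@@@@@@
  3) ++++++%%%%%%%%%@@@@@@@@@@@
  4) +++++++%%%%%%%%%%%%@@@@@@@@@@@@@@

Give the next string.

Term n consists of n+3 +'s, followed by 3n %'s, followed by 3n+2 @'s (n = 1, 2, …).
For the next term, n = 5, so the run lengths are 8, 15, 17.

++++++++%%%%%%%%%%%%%%%@@@@@@@@@@@@@@@@@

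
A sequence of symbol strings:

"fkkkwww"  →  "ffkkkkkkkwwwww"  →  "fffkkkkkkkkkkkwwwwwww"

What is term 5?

fffffkkkkkkkkkkkkkkkkkkkwwwwwwwwwww

The n-th term is n f's then 4n-1 k's then 2n+1 w's (n = 1, 2, …).
For term 5, n = 5, so the run lengths are 5, 19, 11.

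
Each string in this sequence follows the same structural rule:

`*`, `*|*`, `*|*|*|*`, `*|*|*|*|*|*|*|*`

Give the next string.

s(k+1) = s(k)·|·s(k) — each term doubles the last with '|' between the halves.
One more doubling of *|*|*|*|*|*|*|* gives the answer.

*|*|*|*|*|*|*|*|*|*|*|*|*|*|*|*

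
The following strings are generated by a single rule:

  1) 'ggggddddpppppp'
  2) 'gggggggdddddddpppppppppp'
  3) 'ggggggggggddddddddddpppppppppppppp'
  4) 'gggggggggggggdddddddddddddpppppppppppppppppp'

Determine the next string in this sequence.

Reading off run lengths: g runs 4, 7, 10, 13; d runs 4, 7, 10, 13; p runs 6, 10, 14, 18 — each is linear in n (n = 1, 2, …).
At n = 5 the blocks have lengths 16, 16, 22.

ggggggggggggggggddddddddddddddddpppppppppppppppppppppp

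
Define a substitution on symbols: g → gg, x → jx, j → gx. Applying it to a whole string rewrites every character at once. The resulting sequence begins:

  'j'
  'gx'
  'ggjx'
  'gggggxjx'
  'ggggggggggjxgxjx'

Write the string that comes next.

gggggggggggggggggggggxjxggjxgxjx

Replace each of the 16 characters of ggggggggggjxgxjx in place — gg gg gg gg gg gg gg gg gg gg gx jx gg jx gx jx — and concatenate.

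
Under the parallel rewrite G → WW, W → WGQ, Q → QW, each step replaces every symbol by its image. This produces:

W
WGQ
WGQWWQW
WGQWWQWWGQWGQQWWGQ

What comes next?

Replace each of the 18 characters of WGQWWQWWGQWGQQWWGQ in place — WGQ WW QW WGQ WGQ QW WGQ WGQ WW QW WGQ WW QW QW WGQ WGQ WW QW — and concatenate.

WGQWWQWWGQWGQQWWGQWGQWWQWWGQWWQWQWWGQWGQWWQW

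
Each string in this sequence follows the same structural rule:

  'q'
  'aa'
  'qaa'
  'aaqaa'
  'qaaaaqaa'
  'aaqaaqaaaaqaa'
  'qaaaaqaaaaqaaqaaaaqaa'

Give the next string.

Each term (from the third on) is the two preceding terms concatenated in order: term 3 = q·aa = qaa.
Continuing: aaqaaqaaaaqaa · qaaaaqaaaaqaaqaaaaqaa gives term 8.

aaqaaqaaaaqaaqaaaaqaaaaqaaqaaaaqaa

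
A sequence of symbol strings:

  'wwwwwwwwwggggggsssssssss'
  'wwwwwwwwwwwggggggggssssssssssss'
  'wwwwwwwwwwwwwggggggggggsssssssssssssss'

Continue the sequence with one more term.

Each string has the form w^{2n+3} g^{2n} s^{3n}, where the shown terms are n = 3, 4, 5.
For the next term, n = 6, so the run lengths are 15, 12, 18.

wwwwwwwwwwwwwwwggggggggggggssssssssssssssssss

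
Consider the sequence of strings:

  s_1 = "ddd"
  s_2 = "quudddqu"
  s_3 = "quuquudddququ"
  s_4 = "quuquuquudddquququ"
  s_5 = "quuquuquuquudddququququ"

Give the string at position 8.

s(k+1) = quu·s(k)·qu, so each term gains quu as a prefix and qu as a suffix.
From quuquuquuquudddququququ, 3 further steps: quuquuquuquudddququququ → quuquuquuquuquudddquququququ → quuquuquuquuquuquudddququququququ → (answer).

quuquuquuquuquuquuquudddquququququququ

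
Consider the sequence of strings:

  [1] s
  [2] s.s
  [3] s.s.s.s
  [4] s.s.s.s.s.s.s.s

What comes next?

s.s.s.s.s.s.s.s.s.s.s.s.s.s.s.s

s(k+1) = s(k)·.·s(k) — each term doubles the last with '.' between the halves.
One more doubling of s.s.s.s.s.s.s.s gives the answer.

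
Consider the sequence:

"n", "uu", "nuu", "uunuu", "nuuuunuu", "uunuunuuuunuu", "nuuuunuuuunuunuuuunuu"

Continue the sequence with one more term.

uunuunuuuunuunuuuunuuuunuunuuuunuu

This is a Fibonacci-style word recurrence s(k) = s(k−2)·s(k−1): e.g. n·uu = nuu.
So term 8 is uunuunuuuunuu·nuuuunuuuunuunuuuunuu.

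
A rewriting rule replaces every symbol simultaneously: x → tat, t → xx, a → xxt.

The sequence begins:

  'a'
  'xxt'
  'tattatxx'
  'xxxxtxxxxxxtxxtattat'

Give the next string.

Applying the rule to each of the 20 symbols of xxxxtxxxxxxtxxtattat gives the pieces tat tat tat tat xx tat tat tat tat tat tat xx tat tat xx xxt xx xx xxt xx, which concatenate to the answer.

tattattattatxxtattattattattattatxxtattatxxxxtxxxxxxtxx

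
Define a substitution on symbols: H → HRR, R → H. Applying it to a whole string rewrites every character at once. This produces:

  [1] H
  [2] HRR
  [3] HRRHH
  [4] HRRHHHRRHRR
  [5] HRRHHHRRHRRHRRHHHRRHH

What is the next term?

HRRHHHRRHRRHRRHHHRRHHHRRHHHRRHRRHRRHHHRRHRR

Applying the rule to each of the 21 symbols of HRRHHHRRHRRHRRHHHRRHH gives the pieces HRR H H HRR HRR HRR H H HRR H H HRR H H HRR HRR HRR H H HRR HRR, which concatenate to the answer.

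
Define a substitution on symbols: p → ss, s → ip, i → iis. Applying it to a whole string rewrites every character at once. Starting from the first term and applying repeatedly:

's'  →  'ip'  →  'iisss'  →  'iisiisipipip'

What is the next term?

iisiisipiisiisipiisssiisssiisss

Apply φ to iisiisipipip symbol by symbol: i→iis, i→iis, s→ip, i→iis, i→iis, s→ip, i→iis, p→ss, i→iis, p→ss, i→iis, p→ss; joined: iis iis ip iis iis ip iis ss iis ss iis ss.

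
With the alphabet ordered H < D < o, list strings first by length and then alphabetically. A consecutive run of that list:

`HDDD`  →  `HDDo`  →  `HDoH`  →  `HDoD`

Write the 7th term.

Advancing 3 positions from HDoD through HDoD → HDoo → HoHH reaches term 7.

HoHD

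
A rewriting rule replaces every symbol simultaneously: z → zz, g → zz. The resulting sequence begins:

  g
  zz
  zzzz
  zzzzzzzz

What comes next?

Rewriting each symbol of zzzzzzzz: z→zz, z→zz, z→zz, z→zz, z→zz, z→zz, z→zz, z→zz, which concatenates to zz zz zz zz zz zz zz zz.

zzzzzzzzzzzzzzzz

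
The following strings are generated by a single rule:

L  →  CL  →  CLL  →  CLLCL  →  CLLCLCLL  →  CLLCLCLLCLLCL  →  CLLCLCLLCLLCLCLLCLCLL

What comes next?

CLLCLCLLCLLCLCLLCLCLLCLLCLCLLCLLCL

Each term (from the third on) is the previous term followed by the one before it: term 3 = CL·L = CLL.
The next term joins CLLCLCLLCLLCLCLLCLCLL and CLLCLCLLCLLCL.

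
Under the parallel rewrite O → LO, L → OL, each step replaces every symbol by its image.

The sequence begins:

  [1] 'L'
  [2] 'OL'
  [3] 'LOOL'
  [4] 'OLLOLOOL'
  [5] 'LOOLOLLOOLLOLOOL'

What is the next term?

Rewriting the 16 symbols of LOOLOLLOOLLOLOOL one by one yields OL LO LO OL LO OL OL LO LO OL OL LO OL LO LO OL; concatenated:

OLLOLOOLLOOLOLLOLOOLOLLOOLLOLOOL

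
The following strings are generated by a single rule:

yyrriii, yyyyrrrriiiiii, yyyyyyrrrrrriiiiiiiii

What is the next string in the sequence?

Each string has the form y^{2n} r^{2n} i^{3n} (n = 1, 2, …).
At n = 4 the blocks have lengths 8, 8, 12.

yyyyyyyyrrrrrrrriiiiiiiiiiii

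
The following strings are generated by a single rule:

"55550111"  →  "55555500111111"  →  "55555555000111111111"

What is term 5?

55555555555500000111111111111111

Reading off run lengths: 5 runs 4, 6, 8; 0 runs 1, 2, 3; 1 runs 3, 6, 9 — each is linear in n (n = 1, 2, …).
Setting n = 5 gives 12, 5, 15 characters in each block.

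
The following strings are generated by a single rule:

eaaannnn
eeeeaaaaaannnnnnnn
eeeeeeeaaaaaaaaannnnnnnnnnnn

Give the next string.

eeeeeeeeeeaaaaaaaaaaaannnnnnnnnnnnnnnn

Term n consists of 3n-2 e's, followed by 3n a's, followed by 4n n's (n = 1, 2, …).
For the next term, n = 4, so the run lengths are 10, 12, 16.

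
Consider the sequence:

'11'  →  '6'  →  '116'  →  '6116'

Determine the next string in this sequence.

1166116

This is a Fibonacci-style word recurrence s(k) = s(k−2)·s(k−1): e.g. 11·6 = 116.
So term 5 is 116·6116.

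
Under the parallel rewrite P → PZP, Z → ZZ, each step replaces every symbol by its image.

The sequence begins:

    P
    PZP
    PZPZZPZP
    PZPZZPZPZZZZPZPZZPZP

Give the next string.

Rewriting the 20 symbols of PZPZZPZPZZZZPZPZZPZP one by one yields PZP ZZ PZP ZZ ZZ PZP ZZ PZP ZZ ZZ ZZ ZZ PZP ZZ PZP ZZ ZZ PZP ZZ PZP; concatenated:

PZPZZPZPZZZZPZPZZPZPZZZZZZZZPZPZZPZPZZZZPZPZZPZP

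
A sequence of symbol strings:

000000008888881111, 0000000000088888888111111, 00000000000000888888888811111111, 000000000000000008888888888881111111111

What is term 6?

00000000000000000000000888888888888888811111111111111

Reading off run lengths: 0 runs 8, 11, 14, 17; 8 runs 6, 8, 10, 12; 1 runs 4, 6, 8, 10 — each is linear in n, where the shown terms are n = 2, 3, 4, 5.
For term 6, n = 7, so the run lengths are 23, 16, 14.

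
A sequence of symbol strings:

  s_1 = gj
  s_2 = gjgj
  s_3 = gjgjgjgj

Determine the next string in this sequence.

Every step duplicates the string.
Doubling gjgjgjgj:

gjgjgjgjgjgjgjgj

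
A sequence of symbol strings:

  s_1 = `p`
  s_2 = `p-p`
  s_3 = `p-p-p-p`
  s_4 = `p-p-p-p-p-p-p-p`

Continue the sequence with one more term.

p-p-p-p-p-p-p-p-p-p-p-p-p-p-p-p

Each string is two copies of the previous one joined by '-'.
One more doubling of p-p-p-p-p-p-p-p gives the answer.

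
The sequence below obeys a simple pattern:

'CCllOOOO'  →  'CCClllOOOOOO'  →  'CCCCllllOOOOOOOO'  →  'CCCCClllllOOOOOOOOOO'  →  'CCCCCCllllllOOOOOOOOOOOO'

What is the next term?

Term n consists of n+1 C's, followed by n+1 l's, followed by 2n+2 O's (n = 1, 2, …).
Setting n = 6 gives 7, 7, 14 characters in each block.

CCCCCCClllllllOOOOOOOOOOOOOO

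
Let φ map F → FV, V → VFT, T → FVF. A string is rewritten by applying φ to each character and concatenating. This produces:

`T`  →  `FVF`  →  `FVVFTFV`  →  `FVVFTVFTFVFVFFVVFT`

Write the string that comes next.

Rewriting the 18 symbols of FVVFTVFTFVFVFFVVFT one by one yields FV VFT VFT FV FVF VFT FV FVF FV VFT FV VFT FV FV VFT VFT FV FVF; concatenated:

FVVFTVFTFVFVFVFTFVFVFFVVFTFVVFTFVFVVFTVFTFVFVF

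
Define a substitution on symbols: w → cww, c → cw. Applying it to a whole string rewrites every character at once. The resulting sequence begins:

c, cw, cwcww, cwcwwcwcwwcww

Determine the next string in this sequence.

Rewriting the 13 symbols of cwcwwcwcwwcww one by one yields cw cww cw cww cww cw cww cw cww cww cw cww cww; concatenated:

cwcwwcwcwwcwwcwcwwcwcwwcwwcwcwwcww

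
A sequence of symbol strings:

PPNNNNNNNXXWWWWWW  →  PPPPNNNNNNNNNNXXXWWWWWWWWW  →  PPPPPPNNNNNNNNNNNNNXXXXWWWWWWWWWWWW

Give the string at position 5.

Each string has the form P^{2n-2} N^{3n+1} X^{n} W^{3n}, where the shown terms are n = 2, 3, 4.
At n = 6 the blocks have lengths 10, 19, 6, 18.

PPPPPPPPPPNNNNNNNNNNNNNNNNNNNXXXXXXWWWWWWWWWWWWWWWWWW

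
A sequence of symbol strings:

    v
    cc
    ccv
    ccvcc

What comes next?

ccvccccv

From term 3 onward, concatenate the last term with the second-to-last: cc·v = ccv, ccv·cc = ccvcc, …
The next term joins ccvcc and ccv.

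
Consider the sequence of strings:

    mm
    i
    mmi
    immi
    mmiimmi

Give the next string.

From term 3 onward, concatenate the second-to-last term with the last: mm·i = mmi, i·mmi = immi, …
The next term joins immi and mmiimmi.

immimmiimmi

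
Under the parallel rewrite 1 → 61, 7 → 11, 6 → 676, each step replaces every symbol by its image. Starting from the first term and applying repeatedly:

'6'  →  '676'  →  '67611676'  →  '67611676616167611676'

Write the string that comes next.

67611676616167611676676616766167611676616167611676

Replace each of the 20 characters of 67611676616167611676 in place — 676 11 676 61 61 676 11 676 676 61 676 61 676 11 676 61 61 676 11 676 — and concatenate.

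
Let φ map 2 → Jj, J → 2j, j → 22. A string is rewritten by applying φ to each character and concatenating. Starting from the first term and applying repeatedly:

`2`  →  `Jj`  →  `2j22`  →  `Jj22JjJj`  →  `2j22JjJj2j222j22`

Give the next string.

Jj22JjJj2j222j22Jj22JjJjJj22JjJj

φ(2j22JjJj2j222j22) expands symbol-by-symbol to Jj 22 Jj Jj 2j 22 2j 22 Jj 22 Jj Jj Jj 22 Jj Jj; joining the 16 pieces gives the next term.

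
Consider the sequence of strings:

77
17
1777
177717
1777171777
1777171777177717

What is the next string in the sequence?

17771717771777171777171777

Each term (from the third on) is the previous term followed by the one before it: term 3 = 17·77 = 1777.
Continuing: 1777171777177717 · 1777171777 gives term 7.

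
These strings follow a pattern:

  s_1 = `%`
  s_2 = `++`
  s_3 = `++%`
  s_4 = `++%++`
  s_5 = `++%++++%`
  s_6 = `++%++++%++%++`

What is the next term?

Each term (from the third on) is the previous term followed by the one before it: term 3 = ++·% = ++%.
The next term joins ++%++++%++%++ and ++%++++%.

++%++++%++%++++%++++%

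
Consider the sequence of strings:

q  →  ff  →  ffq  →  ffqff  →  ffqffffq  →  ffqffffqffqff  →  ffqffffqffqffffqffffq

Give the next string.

This is a Fibonacci-style word recurrence s(k) = s(k−1)·s(k−2): e.g. ff·q = ffq.
The next term joins ffqffffqffqffffqffffq and ffqffffqffqff.

ffqffffqffqffffqffffqffqffffqffqff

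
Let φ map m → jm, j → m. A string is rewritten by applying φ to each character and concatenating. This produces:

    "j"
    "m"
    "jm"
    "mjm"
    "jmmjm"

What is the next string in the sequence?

Apply φ to jmmjm symbol by symbol: j→m, m→jm, m→jm, j→m, m→jm; joined: m jm jm m jm.

mjmjmmjm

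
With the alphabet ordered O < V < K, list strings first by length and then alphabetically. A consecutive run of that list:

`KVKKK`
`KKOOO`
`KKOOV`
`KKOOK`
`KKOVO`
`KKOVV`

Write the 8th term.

KKOKO

Advancing 2 positions from KKOVV through KKOVV → KKOVK reaches term 8.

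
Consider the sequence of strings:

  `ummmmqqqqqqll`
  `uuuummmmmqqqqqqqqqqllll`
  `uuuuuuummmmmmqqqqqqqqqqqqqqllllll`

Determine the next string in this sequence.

Term n consists of 3n-2 u's, followed by n+3 m's, followed by 4n+2 q's, followed by 2n l's (n = 1, 2, …).
Setting n = 4 gives 10, 7, 18, 8 characters in each block.

uuuuuuuuuummmmmmmqqqqqqqqqqqqqqqqqqllllllll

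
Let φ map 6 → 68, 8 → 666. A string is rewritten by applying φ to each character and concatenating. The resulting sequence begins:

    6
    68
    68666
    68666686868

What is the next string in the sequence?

68666686868686666866668666

Apply φ to 68666686868 symbol by symbol: 6→68, 8→666, 6→68, 6→68, 6→68, 6→68, 8→666, 6→68, 8→666, 6→68, 8→666; joined: 68 666 68 68 68 68 666 68 666 68 666.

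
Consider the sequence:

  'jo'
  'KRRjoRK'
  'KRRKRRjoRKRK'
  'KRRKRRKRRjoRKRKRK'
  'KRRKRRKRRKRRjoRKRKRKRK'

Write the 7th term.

KRRKRRKRRKRRKRRKRRjoRKRKRKRKRKRK

Each term wraps the previous one in KRR on the left and RK on the right.
From KRRKRRKRRKRRjoRKRKRKRK, 2 further steps: KRRKRRKRRKRRjoRKRKRKRK → KRRKRRKRRKRRKRRjoRKRKRKRKRK → (answer).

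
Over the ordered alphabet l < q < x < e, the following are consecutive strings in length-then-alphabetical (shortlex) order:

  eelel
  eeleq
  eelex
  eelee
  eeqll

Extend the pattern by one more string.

eeqlq

Treat eeqll as a base-4 numeral over the given alphabet and add one, carrying through any trailing e's.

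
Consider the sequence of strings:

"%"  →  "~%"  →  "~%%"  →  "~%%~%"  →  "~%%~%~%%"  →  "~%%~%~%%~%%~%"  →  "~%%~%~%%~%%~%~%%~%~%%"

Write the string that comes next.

This is a Fibonacci-style word recurrence s(k) = s(k−1)·s(k−2): e.g. ~%·% = ~%%.
Continuing: ~%%~%~%%~%%~%~%%~%~%% · ~%%~%~%%~%%~% gives term 8.

~%%~%~%%~%%~%~%%~%~%%~%%~%~%%~%%~%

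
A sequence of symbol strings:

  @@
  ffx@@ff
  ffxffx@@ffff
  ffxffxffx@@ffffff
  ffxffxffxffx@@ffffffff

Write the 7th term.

Each term wraps the previous one in ffx on the left and ff on the right.
From ffxffxffxffx@@ffffffff, 2 further steps: ffxffxffxffx@@ffffffff → ffxffxffxffxffx@@ffffffffff → (answer).

ffxffxffxffxffxffx@@ffffffffffff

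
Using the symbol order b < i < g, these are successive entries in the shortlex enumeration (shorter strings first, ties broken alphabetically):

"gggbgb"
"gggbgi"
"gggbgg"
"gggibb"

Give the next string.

The successor of gggibb increments the rightmost position that isn't already g and resets every position after it to b.

gggibi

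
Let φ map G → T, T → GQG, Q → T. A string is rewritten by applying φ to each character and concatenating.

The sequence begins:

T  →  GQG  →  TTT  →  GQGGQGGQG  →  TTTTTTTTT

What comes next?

Rewriting each symbol of TTTTTTTTT: T→GQG, T→GQG, T→GQG, T→GQG, T→GQG, T→GQG, T→GQG, T→GQG, T→GQG, which concatenates to GQG GQG GQG GQG GQG GQG GQG GQG GQG.

GQGGQGGQGGQGGQGGQGGQGGQGGQG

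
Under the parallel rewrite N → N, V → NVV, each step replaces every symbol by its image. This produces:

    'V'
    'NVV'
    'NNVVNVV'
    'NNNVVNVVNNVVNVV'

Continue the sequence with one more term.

φ(NNNVVNVVNNVVNVV) expands symbol-by-symbol to N N N NVV NVV N NVV NVV N N NVV NVV N NVV NVV; joining the 15 pieces gives the next term.

NNNNVVNVVNNVVNVVNNNVVNVVNNVVNVV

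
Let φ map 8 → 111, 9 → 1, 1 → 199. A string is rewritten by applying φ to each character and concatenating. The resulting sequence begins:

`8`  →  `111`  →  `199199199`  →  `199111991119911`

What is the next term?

Rewriting the 15 symbols of 199111991119911 one by one yields 199 1 1 199 199 199 1 1 199 199 199 1 1 199 199; concatenated:

199111991991991119919919911199199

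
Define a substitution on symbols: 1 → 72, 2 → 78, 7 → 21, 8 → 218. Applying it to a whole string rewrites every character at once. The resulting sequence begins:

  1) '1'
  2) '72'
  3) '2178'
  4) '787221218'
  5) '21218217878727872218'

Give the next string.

φ(21218217878727872218) expands symbol-by-symbol to 78 72 78 72 218 78 72 21 218 21 218 21 78 21 218 21 78 78 72 218; joining the 20 pieces gives the next term.

787278722187872212182121821782121821787872218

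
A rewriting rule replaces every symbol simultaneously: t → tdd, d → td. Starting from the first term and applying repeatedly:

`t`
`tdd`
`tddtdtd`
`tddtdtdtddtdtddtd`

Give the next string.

Rewriting the 17 symbols of tddtdtdtddtdtddtd one by one yields tdd td td tdd td tdd td tdd td td tdd td tdd td td tdd td; concatenated:

tddtdtdtddtdtddtdtddtdtdtddtdtddtdtdtddtd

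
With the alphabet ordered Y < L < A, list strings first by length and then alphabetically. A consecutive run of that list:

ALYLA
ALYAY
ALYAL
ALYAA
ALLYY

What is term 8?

ALLLY

Continuing the enumeration 3 steps past ALLYY: ALLYY → ALLYL → ALLYA → (answer).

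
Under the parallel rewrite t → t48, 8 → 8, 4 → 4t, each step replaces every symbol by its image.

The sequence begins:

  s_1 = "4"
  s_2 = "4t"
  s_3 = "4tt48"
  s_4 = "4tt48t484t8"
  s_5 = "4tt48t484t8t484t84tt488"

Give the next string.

Replace each of the 23 characters of 4tt48t484t8t484t84tt488 in place — 4t t48 t48 4t 8 t48 4t 8 4t t48 8 t48 4t 8 4t t48 8 4t t48 t48 4t 8 8 — and concatenate.

4tt48t484t8t484t84tt488t484t84tt4884tt48t484t88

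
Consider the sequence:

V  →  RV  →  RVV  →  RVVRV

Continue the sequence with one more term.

This is a Fibonacci-style word recurrence s(k) = s(k−1)·s(k−2): e.g. RV·V = RVV.
Continuing: RVVRV · RVV gives term 5.

RVVRVRVV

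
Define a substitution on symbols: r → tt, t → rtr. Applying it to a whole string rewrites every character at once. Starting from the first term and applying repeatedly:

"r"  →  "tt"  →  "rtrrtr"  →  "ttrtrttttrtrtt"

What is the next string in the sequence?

Rewriting the 14 symbols of ttrtrttttrtrtt one by one yields rtr rtr tt rtr tt rtr rtr rtr rtr tt rtr tt rtr rtr; concatenated:

rtrrtrttrtrttrtrrtrrtrrtrttrtrttrtrrtr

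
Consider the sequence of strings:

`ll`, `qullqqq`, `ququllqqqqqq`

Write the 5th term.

ququququllqqqqqqqqqqqq

s(k+1) = qu·s(k)·qqq, so each term gains qu as a prefix and qqq as a suffix.
From ququllqqqqqq, 2 further steps: ququllqqqqqq → quququllqqqqqqqqq → (answer).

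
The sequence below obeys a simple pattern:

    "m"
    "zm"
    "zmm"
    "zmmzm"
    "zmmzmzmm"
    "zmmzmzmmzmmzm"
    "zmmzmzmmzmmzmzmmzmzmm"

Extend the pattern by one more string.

zmmzmzmmzmmzmzmmzmzmmzmmzmzmmzmmzm

From term 3 onward, concatenate the last term with the second-to-last: zm·m = zmm, zmm·zm = zmmzm, …
The next term joins zmmzmzmmzmmzmzmmzmzmm and zmmzmzmmzmmzm.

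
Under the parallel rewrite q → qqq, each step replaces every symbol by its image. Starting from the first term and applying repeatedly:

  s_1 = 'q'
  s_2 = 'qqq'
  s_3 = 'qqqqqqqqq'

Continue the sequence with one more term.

Expanding qqqqqqqqq: q→qqq, q→qqq, q→qqq, q→qqq, q→qqq, q→qqq, q→qqq, q→qqq, q→qqq. Concatenated: qqq qqq qqq qqq qqq qqq qqq qqq qqq.

qqqqqqqqqqqqqqqqqqqqqqqqqqq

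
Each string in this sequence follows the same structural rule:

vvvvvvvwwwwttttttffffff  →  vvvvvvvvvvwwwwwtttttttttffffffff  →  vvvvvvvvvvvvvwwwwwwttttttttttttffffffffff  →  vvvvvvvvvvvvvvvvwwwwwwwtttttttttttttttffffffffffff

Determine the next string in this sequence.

Each string has the form v^{3n+1} w^{n+2} t^{3n} f^{2n+2}, where the shown terms are n = 2, 3, 4, 5.
At n = 6 the blocks have lengths 19, 8, 18, 14.

vvvvvvvvvvvvvvvvvvvwwwwwwwwttttttttttttttttttffffffffffffff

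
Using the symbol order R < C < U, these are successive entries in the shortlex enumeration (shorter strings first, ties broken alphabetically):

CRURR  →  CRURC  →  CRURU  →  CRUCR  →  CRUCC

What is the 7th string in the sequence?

CRUUR

Stepping forward 2 times from CRUCC: CRUCC → CRUCU, then the target.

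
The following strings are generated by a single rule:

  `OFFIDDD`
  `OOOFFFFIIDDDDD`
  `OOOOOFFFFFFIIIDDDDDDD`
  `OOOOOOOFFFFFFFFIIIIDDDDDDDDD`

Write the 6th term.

Each string has the form O^{2n-1} F^{2n} I^{n} D^{2n+1} (n = 1, 2, …).
Setting n = 6 gives 11, 12, 6, 13 characters in each block.

OOOOOOOOOOOFFFFFFFFFFFFIIIIIIDDDDDDDDDDDDD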